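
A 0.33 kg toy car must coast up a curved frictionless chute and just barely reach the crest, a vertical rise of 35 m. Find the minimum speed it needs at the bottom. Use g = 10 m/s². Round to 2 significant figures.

v = 26 m/s

At the top it is momentarily at rest, so all KE converts to PE: ½mv² = mgh
v = √(2gh) = √(2 × 10 × 35) = 26.46 m/s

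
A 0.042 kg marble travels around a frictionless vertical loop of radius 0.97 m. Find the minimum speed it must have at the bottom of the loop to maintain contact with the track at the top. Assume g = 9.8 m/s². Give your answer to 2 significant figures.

v = 6.9 m/s

At the top: mg = mv_top²/r ⇒ v_top² = gr = 9.506 m²/s²
Energy from bottom to top (height 2r): ½mv_bot² = ½mv_top² + mg(2r)
v_bot² = gr + 4gr = 5gr = 47.53
v_bot = √(5gr) = 6.894 m/s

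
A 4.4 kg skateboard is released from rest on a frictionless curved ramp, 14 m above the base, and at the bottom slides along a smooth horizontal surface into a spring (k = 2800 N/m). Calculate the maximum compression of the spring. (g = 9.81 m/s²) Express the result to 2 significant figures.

x = 0.66 m

Gravitational PE at the top equals spring PE at max compression: mgh = ½kx²
x = √(2mgh/k) = √(2 × 4.4 × 9.81 × 14 / 2800) = 0.6570 m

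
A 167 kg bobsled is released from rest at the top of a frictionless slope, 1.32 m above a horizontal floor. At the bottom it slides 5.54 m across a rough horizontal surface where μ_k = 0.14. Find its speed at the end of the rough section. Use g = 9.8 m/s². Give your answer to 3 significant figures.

Applying the work–energy principle:
mgh = ½mv² + μ_k m g d
W_f = μ_k mg d = (0.14)(167)(9.8)(5.54) = 1269 J
½mv² = mgh − W_f = 2160.3 − 1269 = 890.97 J
v = √(2 × 890.97/167) = 3.267 m/s

v = 3.27 m/s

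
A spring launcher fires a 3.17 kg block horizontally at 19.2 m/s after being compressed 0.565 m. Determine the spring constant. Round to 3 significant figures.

k = 3660 N/m

Spring PE at full compression equals KE at release: ½kx² = ½mv²
k = mv²/x² = (3.17)(19.2)²/(0.565)² = 3661 N/m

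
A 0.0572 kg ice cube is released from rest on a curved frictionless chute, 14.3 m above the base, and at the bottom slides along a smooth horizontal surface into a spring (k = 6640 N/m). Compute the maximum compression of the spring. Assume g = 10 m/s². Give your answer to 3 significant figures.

x = 0.0496 m

Gravitational PE at the top equals spring PE at max compression: mgh = ½kx²
x = √(2mgh/k) = √(2 × 0.0572 × 10 × 14.3 / 6640) = 0.04964 m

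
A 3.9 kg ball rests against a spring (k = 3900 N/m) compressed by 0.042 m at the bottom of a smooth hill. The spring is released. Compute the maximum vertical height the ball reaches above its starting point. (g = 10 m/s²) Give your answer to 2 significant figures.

All spring PE becomes gravitational PE at the highest point: ½kx² = mgh
h = kx²/(2mg) = (3900)(0.042)²/(2 × 3.9 × 10) = 0.08820 m

h = 0.088 m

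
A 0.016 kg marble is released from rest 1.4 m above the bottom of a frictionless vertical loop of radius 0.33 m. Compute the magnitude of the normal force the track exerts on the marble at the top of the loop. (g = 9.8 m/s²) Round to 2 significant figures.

Energy from release to top (height 2r): mgh = ½mv_top² + mg(2r)
v_top² = 2g(h − 2r) = 2(9.8)(1.4 − 0.6600) = 14.504 m²/s²
At the top, both N and weight point toward the centre: N + mg = mv_top²/r
N = m(v_top²/r − g) = 0.016(14.504/0.33 − 9.8) = 0.5464 N

N = 0.55 N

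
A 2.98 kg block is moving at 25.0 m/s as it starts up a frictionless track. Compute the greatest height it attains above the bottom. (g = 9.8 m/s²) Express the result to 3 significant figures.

Setting KE at the bottom equal to PE gained: ½mv² = mgh
h = v²/(2g) = 25.0²/(2 × 9.8) = 31.89 m

h = 31.9 m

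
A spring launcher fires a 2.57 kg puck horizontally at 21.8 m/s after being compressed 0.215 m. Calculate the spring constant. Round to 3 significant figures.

k = 26400 N/m

½kx² = ½mv²
k = mv²/x² = (2.57)(21.8)²/(0.215)² = 26422 N/m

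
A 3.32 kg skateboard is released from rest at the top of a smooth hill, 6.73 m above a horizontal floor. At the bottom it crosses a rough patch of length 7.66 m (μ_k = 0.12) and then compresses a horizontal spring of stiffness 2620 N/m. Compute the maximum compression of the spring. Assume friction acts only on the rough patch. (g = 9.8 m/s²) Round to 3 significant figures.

x = 0.380 m

Initial energy: E₁ = mgh = (3.32)(9.8)(6.73) = 218.97 J
Friction removes W_f = μ_k mg d = (0.12)(3.32)(9.8)(7.66) = 29.91 J
Energy reaching the spring: E = 218.97 − 29.91 = 189.06 J
At max compression ½kx² = E ⇒ x = √(2E/k) = √(2 × 189.06/2620) = 0.3799 m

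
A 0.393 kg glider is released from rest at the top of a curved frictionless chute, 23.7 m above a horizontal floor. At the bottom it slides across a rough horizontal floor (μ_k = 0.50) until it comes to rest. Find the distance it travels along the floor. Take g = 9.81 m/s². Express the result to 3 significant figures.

Applying the work–energy principle:
At rest all PE has been dissipated by friction: mgh = μ_k m g d
d = h/μ_k = 23.7/0.50 = 47.40 m

d = 47.4 m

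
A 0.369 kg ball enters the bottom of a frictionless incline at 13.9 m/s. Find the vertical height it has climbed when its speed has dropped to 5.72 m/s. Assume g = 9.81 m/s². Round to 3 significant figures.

h = 8.18 m

Conservation of energy: ½mv₁² = ½mv₂² + mgh
h = (v₁² − v₂²)/(2g) = (13.9² − 5.72²)/(2 × 9.81) = 8.180 m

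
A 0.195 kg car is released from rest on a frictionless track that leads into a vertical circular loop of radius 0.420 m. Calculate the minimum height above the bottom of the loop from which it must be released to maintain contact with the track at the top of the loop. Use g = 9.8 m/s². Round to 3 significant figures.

h = 1.05 m

At the top, for minimum speed gravity alone supplies the centripetal force: mg = mv_top²/r ⇒ v_top² = gr = 4.116 m²/s²
Energy conservation from release height h to the top (height 2r): mgh = ½mv_top² + mg(2r)
h = v_top²/(2g) + 2r = r/2 + 2r = 5r/2 = 1.050 m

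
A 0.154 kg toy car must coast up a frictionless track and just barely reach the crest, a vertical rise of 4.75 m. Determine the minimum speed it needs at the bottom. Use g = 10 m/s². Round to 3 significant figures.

At the top it is momentarily at rest, so all KE converts to PE: ½mv² = mgh
v = √(2gh) = √(2 × 10 × 4.75) = 9.747 m/s

v = 9.75 m/s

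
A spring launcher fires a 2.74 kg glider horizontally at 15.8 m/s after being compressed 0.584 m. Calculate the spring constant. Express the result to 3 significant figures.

k = 2010 N/m

Energy stored in the spring equals the launch KE: ½kx² = ½mv²
k = mv²/x² = (2.74)(15.8)²/(0.584)² = 2006 N/m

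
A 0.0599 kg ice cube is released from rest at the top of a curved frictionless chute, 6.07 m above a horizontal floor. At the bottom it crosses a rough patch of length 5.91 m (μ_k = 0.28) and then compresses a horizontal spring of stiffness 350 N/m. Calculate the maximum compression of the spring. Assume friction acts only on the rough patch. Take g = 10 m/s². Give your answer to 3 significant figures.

x = 0.123 m

Initial energy: E₁ = mgh = (0.0599)(10)(6.07) = 3.6359 J
Friction removes W_f = μ_k mg d = (0.28)(0.0599)(10)(5.91) = 0.9912 J
Energy reaching the spring: E = 3.6359 − 0.9912 = 2.6447 J
At max compression ½kx² = E ⇒ x = √(2E/k) = √(2 × 2.6447/350) = 0.1229 m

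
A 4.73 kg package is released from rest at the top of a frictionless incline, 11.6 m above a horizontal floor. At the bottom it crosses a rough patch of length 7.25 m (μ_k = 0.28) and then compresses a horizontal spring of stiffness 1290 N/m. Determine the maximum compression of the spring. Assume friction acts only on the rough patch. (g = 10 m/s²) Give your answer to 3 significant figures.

Initial energy: E₁ = mgh = (4.73)(10)(11.6) = 548.68 J
Friction removes W_f = μ_k mg d = (0.28)(4.73)(10)(7.25) = 96.02 J
Energy reaching the spring: E = 548.68 − 96.02 = 452.66 J
At max compression ½kx² = E ⇒ x = √(2E/k) = √(2 × 452.66/1290) = 0.8377 m

x = 0.838 m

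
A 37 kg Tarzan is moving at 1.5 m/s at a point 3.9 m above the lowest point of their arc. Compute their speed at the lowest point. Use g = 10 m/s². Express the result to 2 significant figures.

v = 9.0 m/s

Energy conservation between the two points: ½mv₀² + mgh = ½mv²
v² = v₀² + 2gh = (1.5)² + 2(10)(3.9) = 80.250
v = √80.250 = 8.958 m/s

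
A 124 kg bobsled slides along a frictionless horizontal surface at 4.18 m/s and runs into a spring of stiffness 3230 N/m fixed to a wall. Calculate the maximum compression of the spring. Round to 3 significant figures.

At max compression the bobsled is momentarily at rest: ½mv² = ½kx²
x = v√(m/k) = 4.18 × √(124/3230) = 0.8190 m

x = 0.819 m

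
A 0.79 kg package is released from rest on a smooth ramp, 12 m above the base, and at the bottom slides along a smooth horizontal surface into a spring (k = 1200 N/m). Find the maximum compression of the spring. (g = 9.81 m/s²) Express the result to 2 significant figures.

Energy conservation (no friction) from release to max compression: mgh = ½kx²
x = √(2mgh/k) = √(2 × 0.79 × 9.81 × 12 / 1200) = 0.3937 m

x = 0.39 m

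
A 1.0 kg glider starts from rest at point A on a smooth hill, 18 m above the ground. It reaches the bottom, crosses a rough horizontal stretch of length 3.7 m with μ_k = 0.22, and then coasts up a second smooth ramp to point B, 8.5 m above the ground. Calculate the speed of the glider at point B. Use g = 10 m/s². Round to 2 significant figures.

v = 13 m/s

Energy at A: mgh₁ = (1.0)(10)(18) = 180.00 J
Friction loss: W_f = μ_k mg d = 8.140 J
At B: ½mv² + mgh₂ = mgh₁ − W_f
½mv² = 180.00 − 8.140 − 85.000 = 86.860 J
v = √(2 × 86.860/1.0) = 13.18 m/s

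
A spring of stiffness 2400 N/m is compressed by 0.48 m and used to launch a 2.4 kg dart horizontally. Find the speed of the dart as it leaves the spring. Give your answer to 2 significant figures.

v = 15 m/s

Spring PE converts entirely to kinetic energy: ½kx² = ½mv²
v = x√(k/m) = 0.48 × √(2400/2.4) = 15.18 m/s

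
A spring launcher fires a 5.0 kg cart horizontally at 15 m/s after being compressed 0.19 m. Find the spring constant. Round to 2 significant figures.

k = 31000 N/m

Energy stored in the spring equals the launch KE: ½kx² = ½mv²
k = mv²/x² = (5.0)(15)²/(0.19)² = 31163 N/m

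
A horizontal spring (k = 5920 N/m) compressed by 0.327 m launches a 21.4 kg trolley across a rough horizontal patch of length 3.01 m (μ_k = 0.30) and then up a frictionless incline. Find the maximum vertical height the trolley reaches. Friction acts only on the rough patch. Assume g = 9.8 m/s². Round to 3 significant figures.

Spring energy: E₀ = ½kx² = ½(5920)(0.327)² = 316.51 J
Friction: W_f = μ_k mg d = (0.30)(21.4)(9.8)(3.01) = 189.4 J
Energy at base of ramp: E = 316.51 − 189.4 = 127.13 J
At max height all remaining energy is PE: mgh = E ⇒ h = E/(mg) = 127.13/(21.4 × 9.8) = 0.6062 m

h = 0.606 m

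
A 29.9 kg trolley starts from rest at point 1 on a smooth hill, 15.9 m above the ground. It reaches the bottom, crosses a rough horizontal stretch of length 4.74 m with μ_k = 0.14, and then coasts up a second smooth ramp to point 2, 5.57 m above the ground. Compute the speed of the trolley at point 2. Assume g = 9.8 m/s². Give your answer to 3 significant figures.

Energy at 1: mgh₁ = (29.9)(9.8)(15.9) = 4659.0 J
Friction loss: W_f = μ_k mg d = 194.4 J
At 2: ½mv² + mgh₂ = mgh₁ − W_f
½mv² = 4659.0 − 194.4 − 1632.1 = 2832.4 J
v = √(2 × 2832.4/29.9) = 13.76 m/s

v = 13.8 m/s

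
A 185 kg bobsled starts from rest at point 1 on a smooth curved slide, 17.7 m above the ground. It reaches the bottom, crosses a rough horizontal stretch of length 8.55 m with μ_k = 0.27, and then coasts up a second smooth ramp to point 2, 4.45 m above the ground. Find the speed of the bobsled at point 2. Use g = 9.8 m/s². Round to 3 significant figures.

v = 14.6 m/s

Energy at 1: mgh₁ = (185)(9.8)(17.7) = 32090 J
Friction loss: W_f = μ_k mg d = 4185 J
At 2: ½mv² + mgh₂ = mgh₁ − W_f
½mv² = 32090 − 4185 − 8067.9 = 19837 J
v = √(2 × 19837/185) = 14.64 m/s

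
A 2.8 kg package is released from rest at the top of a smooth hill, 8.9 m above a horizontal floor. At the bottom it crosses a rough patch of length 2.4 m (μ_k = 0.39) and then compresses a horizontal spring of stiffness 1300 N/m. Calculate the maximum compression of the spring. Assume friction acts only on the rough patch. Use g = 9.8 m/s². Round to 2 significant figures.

x = 0.58 m

Initial energy: E₁ = mgh = (2.8)(9.8)(8.9) = 244.22 J
Friction removes W_f = μ_k mg d = (0.39)(2.8)(9.8)(2.4) = 25.68 J
Energy reaching the spring: E = 244.22 − 25.68 = 218.53 J
At max compression ½kx² = E ⇒ x = √(2E/k) = √(2 × 218.53/1300) = 0.5798 m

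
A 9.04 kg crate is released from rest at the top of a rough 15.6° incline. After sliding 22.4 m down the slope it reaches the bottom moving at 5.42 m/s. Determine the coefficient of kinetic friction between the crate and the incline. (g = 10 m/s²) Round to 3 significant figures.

μ_k = 0.211

Energy balance down the incline: mg L sinθ − ½mv² = μ_k (mg cosθ) L
mgL sinθ = 544.55 J; ½mv² = 132.78 J
W_f = 544.55 − 132.78 = 411.8 J
μ_k = W_f/(mg cosθ · L) = 411.8/(87.07 × 22.4) = 0.2111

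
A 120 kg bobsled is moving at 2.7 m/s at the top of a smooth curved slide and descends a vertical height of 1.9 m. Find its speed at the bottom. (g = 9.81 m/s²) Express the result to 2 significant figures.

By conservation of mechanical energy, ½mv₀² + mgh = ½mv²
v² = v₀² + 2gh = (2.7)² + 2(9.81)(1.9) = 44.568
v = √44.568 = 6.676 m/s

v = 6.7 m/s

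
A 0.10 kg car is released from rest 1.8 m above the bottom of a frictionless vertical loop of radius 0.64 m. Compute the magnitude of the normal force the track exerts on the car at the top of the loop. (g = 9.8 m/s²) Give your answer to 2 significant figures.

Energy from release to top (height 2r): mgh = ½mv_top² + mg(2r)
v_top² = 2g(h − 2r) = 2(9.8)(1.8 − 1.280) = 10.192 m²/s²
At the top, both N and weight point toward the centre: N + mg = mv_top²/r
N = m(v_top²/r − g) = 0.10(10.192/0.64 − 9.8) = 0.6125 N

N = 0.61 N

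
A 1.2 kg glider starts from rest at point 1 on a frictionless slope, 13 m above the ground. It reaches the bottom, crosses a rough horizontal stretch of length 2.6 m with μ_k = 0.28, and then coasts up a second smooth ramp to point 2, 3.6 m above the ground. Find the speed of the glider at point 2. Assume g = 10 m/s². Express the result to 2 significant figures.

Energy at 1: mgh₁ = (1.2)(10)(13) = 156.00 J
Friction loss: W_f = μ_k mg d = 8.736 J
At 2: ½mv² + mgh₂ = mgh₁ − W_f
½mv² = 156.00 − 8.736 − 43.200 = 104.06 J
v = √(2 × 104.06/1.2) = 13.17 m/s

v = 13 m/s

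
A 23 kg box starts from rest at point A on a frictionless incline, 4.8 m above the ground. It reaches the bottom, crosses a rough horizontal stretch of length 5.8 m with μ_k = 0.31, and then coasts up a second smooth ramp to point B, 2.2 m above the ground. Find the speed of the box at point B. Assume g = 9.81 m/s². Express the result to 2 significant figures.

v = 4.0 m/s

Energy at A: mgh₁ = (23)(9.81)(4.8) = 1083.0 J
Friction loss: W_f = μ_k mg d = 405.7 J
At B: ½mv² + mgh₂ = mgh₁ − W_f
½mv² = 1083.0 − 405.7 − 496.39 = 180.96 J
v = √(2 × 180.96/23) = 3.967 m/s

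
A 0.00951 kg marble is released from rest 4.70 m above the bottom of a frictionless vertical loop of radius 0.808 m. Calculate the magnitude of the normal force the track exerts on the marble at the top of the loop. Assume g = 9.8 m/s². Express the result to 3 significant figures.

Energy from release to top (height 2r): mgh = ½mv_top² + mg(2r)
v_top² = 2g(h − 2r) = 2(9.8)(4.70 − 1.616) = 60.446 m²/s²
At the top, both N and weight point toward the centre: N + mg = mv_top²/r
N = m(v_top²/r − g) = 0.00951(60.446/0.808 − 9.8) = 0.6182 N

N = 0.618 N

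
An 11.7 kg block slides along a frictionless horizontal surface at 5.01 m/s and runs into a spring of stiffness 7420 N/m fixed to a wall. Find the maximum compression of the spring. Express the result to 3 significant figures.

x = 0.199 m

At max compression the block is momentarily at rest: ½mv² = ½kx²
x = v√(m/k) = 5.01 × √(11.7/7420) = 0.1989 m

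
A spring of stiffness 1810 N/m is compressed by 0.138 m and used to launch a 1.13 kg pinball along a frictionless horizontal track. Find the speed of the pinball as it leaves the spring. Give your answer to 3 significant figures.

v = 5.52 m/s

Spring PE converts entirely to kinetic energy: ½kx² = ½mv²
v = x√(k/m) = 0.138 × √(1810/1.13) = 5.523 m/s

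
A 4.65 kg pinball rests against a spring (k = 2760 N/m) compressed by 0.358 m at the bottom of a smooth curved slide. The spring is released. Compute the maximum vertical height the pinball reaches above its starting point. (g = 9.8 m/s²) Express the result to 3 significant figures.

h = 3.88 m

All spring PE becomes gravitational PE at the highest point: ½kx² = mgh
h = kx²/(2mg) = (2760)(0.358)²/(2 × 4.65 × 9.8) = 3.881 m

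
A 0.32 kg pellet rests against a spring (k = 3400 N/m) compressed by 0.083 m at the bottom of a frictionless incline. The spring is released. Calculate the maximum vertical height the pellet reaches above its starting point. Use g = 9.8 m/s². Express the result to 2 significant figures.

At maximum height the pellet is at rest, so ½kx² = mgh
h = kx²/(2mg) = (3400)(0.083)²/(2 × 0.32 × 9.8) = 3.734 m

h = 3.7 m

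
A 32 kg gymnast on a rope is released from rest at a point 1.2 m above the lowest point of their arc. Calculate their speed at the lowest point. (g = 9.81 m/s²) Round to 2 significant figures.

Energy conservation between the two points: mgh = ½mv²
v = √(2gh) = √(2 × 9.81 × 1.2) = √23.544 = 4.852 m/s

v = 4.9 m/s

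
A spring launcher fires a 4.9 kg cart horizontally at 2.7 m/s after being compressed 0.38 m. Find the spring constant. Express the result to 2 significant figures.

Energy stored in the spring equals the launch KE: ½kx² = ½mv²
k = mv²/x² = (4.9)(2.7)²/(0.38)² = 247.4 N/m

k = 250 N/m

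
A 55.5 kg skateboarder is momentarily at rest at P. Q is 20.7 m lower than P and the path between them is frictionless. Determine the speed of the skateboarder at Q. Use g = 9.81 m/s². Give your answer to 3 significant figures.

v = 20.2 m/s

Equating total energy at the two states: mgh = ½mv²
v = √(2gh) = √(2 × 9.81 × 20.7) = √406.13 = 20.15 m/s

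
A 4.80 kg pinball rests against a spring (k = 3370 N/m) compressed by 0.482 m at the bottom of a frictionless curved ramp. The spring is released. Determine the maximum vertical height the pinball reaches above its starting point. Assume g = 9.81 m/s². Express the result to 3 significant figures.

h = 8.31 m

All spring PE becomes gravitational PE at the highest point: ½kx² = mgh
h = kx²/(2mg) = (3370)(0.482)²/(2 × 4.80 × 9.81) = 8.313 m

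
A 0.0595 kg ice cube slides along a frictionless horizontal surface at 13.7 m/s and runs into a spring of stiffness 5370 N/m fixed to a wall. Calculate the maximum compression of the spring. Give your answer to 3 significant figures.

Conservation of energy between contact and max compression: ½mv² = ½kx²
x = v√(m/k) = 13.7 × √(0.0595/5370) = 0.04560 m

x = 0.0456 m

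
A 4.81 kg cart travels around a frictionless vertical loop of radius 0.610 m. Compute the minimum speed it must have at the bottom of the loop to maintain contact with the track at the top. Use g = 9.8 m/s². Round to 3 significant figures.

v = 5.47 m/s

At the top: mg = mv_top²/r ⇒ v_top² = gr = 5.978 m²/s²
Energy from bottom to top (height 2r): ½mv_bot² = ½mv_top² + mg(2r)
v_bot² = gr + 4gr = 5gr = 29.89
v_bot = √(5gr) = 5.467 m/s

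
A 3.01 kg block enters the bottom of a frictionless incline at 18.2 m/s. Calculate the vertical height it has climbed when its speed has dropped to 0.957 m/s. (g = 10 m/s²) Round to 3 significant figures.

h = 16.5 m

Conservation of energy: ½mv₁² = ½mv₂² + mgh
h = (v₁² − v₂²)/(2g) = (18.2² − 0.957²)/(2 × 10) = 16.52 m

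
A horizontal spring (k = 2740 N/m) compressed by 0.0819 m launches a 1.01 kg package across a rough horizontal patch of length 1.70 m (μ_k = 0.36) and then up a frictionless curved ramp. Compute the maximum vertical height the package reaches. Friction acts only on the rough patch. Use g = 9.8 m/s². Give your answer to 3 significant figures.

h = 0.316 m

Spring energy: E₀ = ½kx² = ½(2740)(0.0819)² = 9.1894 J
Friction: W_f = μ_k mg d = (0.36)(1.01)(9.8)(1.70) = 6.058 J
Energy at base of ramp: E = 9.1894 − 6.058 = 3.1318 J
At max height all remaining energy is PE: mgh = E ⇒ h = E/(mg) = 3.1318/(1.01 × 9.8) = 0.3164 m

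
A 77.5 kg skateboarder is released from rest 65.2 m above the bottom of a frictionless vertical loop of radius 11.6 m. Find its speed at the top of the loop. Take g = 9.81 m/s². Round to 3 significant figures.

v = 28.7 m/s

Energy conservation: mgh = ½mv_top² + mg(2r)
v_top² = 2g(h − 2r) = 2(9.81)(65.2 − 23.20) = 824.0
v_top = 28.71 m/s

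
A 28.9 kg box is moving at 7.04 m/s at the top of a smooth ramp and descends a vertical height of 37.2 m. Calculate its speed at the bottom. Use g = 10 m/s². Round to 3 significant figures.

v = 28.2 m/s

By conservation of mechanical energy, ½mv₀² + mgh = ½mv²
The mass cancels from both sides.
v² = v₀² + 2gh = (7.04)² + 2(10)(37.2) = 793.56
v = √793.56 = 28.17 m/s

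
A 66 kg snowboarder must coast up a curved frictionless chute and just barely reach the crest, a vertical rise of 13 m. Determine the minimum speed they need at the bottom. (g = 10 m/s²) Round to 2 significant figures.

v = 16 m/s

At the top they are momentarily at rest, so all KE converts to PE: ½mv² = mgh
v = √(2gh) = √(2 × 10 × 13) = 16.12 m/s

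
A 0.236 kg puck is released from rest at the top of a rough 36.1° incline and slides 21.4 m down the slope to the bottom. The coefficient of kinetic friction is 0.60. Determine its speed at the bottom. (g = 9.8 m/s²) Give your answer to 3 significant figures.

v = 6.62 m/s

Energy: mgh = ½mv² + W_f, with h = L sinθ and W_f = μ_k (mg cosθ) L
mgh = mgL sinθ = (0.236)(9.8)(21.4)sin36.1° = 29.162 J
W_f = μ_k mg cosθ · L = (0.60)(0.236)(9.8)cos36.1°·21.4 = 23.99 J
½mv² = 29.162 − 23.99 = 5.1673 J
v = √(2 × 5.1673/0.236) = 6.617 m/s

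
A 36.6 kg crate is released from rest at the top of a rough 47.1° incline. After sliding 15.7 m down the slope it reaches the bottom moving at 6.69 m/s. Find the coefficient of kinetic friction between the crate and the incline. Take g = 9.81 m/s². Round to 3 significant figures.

μ_k = 0.863

The energy dissipated by friction is the PE lost minus the KE gained:
mgL sinθ = 4129.4 J; ½mv² = 819.04 J
W_f = 4129.4 − 819.04 = 3310 J
μ_k = W_f/(mg cosθ · L) = 3310/(244.4 × 15.7) = 0.8627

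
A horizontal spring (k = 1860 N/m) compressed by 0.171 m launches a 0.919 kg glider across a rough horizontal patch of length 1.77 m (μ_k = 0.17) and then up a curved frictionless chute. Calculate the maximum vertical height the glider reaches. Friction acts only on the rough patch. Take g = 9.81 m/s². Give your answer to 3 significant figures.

Spring energy: E₀ = ½kx² = ½(1860)(0.171)² = 27.194 J
Friction: W_f = μ_k mg d = (0.17)(0.919)(9.81)(1.77) = 2.713 J
Energy at base of ramp: E = 27.194 − 2.713 = 24.481 J
At max height all remaining energy is PE: mgh = E ⇒ h = E/(mg) = 24.481/(0.919 × 9.81) = 2.716 m

h = 2.72 m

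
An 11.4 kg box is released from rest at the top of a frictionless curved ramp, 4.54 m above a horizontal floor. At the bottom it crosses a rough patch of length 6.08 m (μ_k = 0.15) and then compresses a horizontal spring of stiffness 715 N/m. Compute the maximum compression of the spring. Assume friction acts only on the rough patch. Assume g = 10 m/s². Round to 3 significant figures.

Initial energy: E₁ = mgh = (11.4)(10)(4.54) = 517.56 J
Friction removes W_f = μ_k mg d = (0.15)(11.4)(10)(6.08) = 104.0 J
Energy reaching the spring: E = 517.56 − 104.0 = 413.59 J
At max compression ½kx² = E ⇒ x = √(2E/k) = √(2 × 413.59/715) = 1.076 m

x = 1.08 m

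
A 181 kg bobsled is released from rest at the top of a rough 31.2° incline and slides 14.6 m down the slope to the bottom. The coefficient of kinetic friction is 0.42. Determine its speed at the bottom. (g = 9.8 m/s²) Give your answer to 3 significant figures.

Taking the bottom as reference, mgh = ½mv² + μ_k N L with h = L sinθ, N = mg cosθ:
mgh = mgL sinθ = (181)(9.8)(14.6)sin31.2° = 13416 J
W_f = μ_k mg cosθ · L = (0.42)(181)(9.8)cos31.2°·14.6 = 9304 J
½mv² = 13416 − 9304 = 4111.8 J
v = √(2 × 4111.8/181) = 6.741 m/s

v = 6.74 m/s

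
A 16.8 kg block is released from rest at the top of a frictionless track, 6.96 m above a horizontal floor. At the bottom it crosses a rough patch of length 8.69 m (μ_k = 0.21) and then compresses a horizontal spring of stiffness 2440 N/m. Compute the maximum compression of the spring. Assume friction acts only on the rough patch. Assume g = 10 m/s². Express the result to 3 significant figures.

x = 0.841 m

Initial energy: E₁ = mgh = (16.8)(10)(6.96) = 1169.3 J
Friction removes W_f = μ_k mg d = (0.21)(16.8)(10)(8.69) = 306.6 J
Energy reaching the spring: E = 1169.3 − 306.6 = 862.70 J
At max compression ½kx² = E ⇒ x = √(2E/k) = √(2 × 862.70/2440) = 0.8409 m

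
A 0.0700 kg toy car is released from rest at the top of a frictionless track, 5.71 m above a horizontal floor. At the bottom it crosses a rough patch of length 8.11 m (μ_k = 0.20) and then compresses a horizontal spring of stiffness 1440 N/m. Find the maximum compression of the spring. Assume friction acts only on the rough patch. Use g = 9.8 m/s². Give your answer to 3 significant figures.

Initial energy: E₁ = mgh = (0.0700)(9.8)(5.71) = 3.9171 J
Friction removes W_f = μ_k mg d = (0.20)(0.0700)(9.8)(8.11) = 1.113 J
Energy reaching the spring: E = 3.9171 − 1.113 = 2.8044 J
At max compression ½kx² = E ⇒ x = √(2E/k) = √(2 × 2.8044/1440) = 0.06241 m

x = 0.0624 m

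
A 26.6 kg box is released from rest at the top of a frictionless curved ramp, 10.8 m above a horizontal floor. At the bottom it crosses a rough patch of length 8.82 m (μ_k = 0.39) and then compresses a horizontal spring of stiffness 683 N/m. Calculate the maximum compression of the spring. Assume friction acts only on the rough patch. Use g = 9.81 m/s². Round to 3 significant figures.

Initial energy: E₁ = mgh = (26.6)(9.81)(10.8) = 2818.2 J
Friction removes W_f = μ_k mg d = (0.39)(26.6)(9.81)(8.82) = 897.6 J
Energy reaching the spring: E = 2818.2 − 897.6 = 1920.6 J
At max compression ½kx² = E ⇒ x = √(2E/k) = √(2 × 1920.6/683) = 2.372 m

x = 2.37 m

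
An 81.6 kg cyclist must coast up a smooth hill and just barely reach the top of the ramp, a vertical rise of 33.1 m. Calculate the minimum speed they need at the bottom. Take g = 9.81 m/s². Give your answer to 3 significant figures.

v = 25.5 m/s

At the top they are momentarily at rest, so all KE converts to PE: ½mv² = mgh
v = √(2gh) = √(2 × 9.81 × 33.1) = 25.48 m/s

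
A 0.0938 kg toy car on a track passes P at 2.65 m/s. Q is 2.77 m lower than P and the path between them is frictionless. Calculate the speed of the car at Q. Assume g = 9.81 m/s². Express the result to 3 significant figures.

v = 7.83 m/s

Equating total energy at the two states: ½mv₀² + mgh = ½mv²
v² = v₀² + 2gh = (2.65)² + 2(9.81)(2.77) = 61.370
v = √61.370 = 7.834 m/s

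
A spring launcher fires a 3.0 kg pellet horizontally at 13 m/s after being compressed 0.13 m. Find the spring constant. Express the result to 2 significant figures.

k = 30000 N/m

½kx² = ½mv²
k = mv²/x² = (3.0)(13)²/(0.13)² = 30000 N/m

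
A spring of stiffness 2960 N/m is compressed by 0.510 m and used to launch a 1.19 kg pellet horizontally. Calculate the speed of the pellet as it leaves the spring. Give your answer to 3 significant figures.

Conservation of energy: ½kx² = ½mv²
v = x√(k/m) = 0.510 × √(2960/1.19) = 25.44 m/s

v = 25.4 m/s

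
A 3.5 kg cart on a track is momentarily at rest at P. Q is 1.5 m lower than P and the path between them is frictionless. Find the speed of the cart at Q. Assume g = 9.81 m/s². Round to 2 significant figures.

v = 5.4 m/s

By conservation of mechanical energy, mgh = ½mv²
v = √(2gh) = √(2 × 9.81 × 1.5) = √29.430 = 5.425 m/s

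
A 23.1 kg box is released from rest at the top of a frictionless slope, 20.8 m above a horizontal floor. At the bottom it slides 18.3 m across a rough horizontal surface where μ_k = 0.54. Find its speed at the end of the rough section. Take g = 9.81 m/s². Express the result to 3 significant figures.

v = 14.6 m/s

Energy bookkeeping (friction removes W_f = μ_k N d):
mgh = ½mv² + μ_k m g d
W_f = μ_k mg d = (0.54)(23.1)(9.81)(18.3) = 2239 J
½mv² = mgh − W_f = 4713.5 − 2239 = 2474.1 J
v = √(2 × 2474.1/23.1) = 14.64 m/s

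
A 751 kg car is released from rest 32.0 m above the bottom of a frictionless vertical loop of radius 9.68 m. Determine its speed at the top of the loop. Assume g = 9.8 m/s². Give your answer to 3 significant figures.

v = 15.7 m/s

Energy conservation: mgh = ½mv_top² + mg(2r)
v_top² = 2g(h − 2r) = 2(9.8)(32.0 − 19.36) = 247.7
v_top = 15.74 m/s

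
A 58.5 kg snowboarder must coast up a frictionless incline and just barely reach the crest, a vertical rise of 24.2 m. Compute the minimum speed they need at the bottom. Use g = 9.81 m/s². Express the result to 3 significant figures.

v = 21.8 m/s

At the top they are momentarily at rest, so all KE converts to PE: ½mv² = mgh
v = √(2gh) = √(2 × 9.81 × 24.2) = 21.79 m/s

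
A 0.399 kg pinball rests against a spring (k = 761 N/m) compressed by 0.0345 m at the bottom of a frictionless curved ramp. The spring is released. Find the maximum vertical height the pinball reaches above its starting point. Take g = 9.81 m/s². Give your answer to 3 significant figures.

h = 0.116 m

All spring PE becomes gravitational PE at the highest point: ½kx² = mgh
h = kx²/(2mg) = (761)(0.0345)²/(2 × 0.399 × 9.81) = 0.1157 m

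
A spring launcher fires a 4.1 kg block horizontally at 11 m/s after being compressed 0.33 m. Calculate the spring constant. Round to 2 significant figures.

k = 4600 N/m

½kx² = ½mv²
k = mv²/x² = (4.1)(11)²/(0.33)² = 4556 N/m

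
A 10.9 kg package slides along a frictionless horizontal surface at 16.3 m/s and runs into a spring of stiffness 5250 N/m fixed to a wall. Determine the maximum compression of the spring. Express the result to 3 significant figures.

Conservation of energy between contact and max compression: ½mv² = ½kx²
x = v√(m/k) = 16.3 × √(10.9/5250) = 0.7427 m

x = 0.743 m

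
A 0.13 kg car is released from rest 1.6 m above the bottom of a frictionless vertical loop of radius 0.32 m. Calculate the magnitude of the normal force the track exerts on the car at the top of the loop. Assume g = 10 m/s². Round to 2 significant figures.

Energy from release to top (height 2r): mgh = ½mv_top² + mg(2r)
v_top² = 2g(h − 2r) = 2(10)(1.6 − 0.6400) = 19.200 m²/s²
At the top, both N and weight point toward the centre: N + mg = mv_top²/r
N = m(v_top²/r − g) = 0.13(19.200/0.32 − 10) = 6.500 N

N = 6.5 N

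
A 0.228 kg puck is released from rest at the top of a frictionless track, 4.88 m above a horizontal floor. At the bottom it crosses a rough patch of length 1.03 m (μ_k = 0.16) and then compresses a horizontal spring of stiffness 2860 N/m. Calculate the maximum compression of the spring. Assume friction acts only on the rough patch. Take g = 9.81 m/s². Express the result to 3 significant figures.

Initial energy: E₁ = mgh = (0.228)(9.81)(4.88) = 10.915 J
Friction removes W_f = μ_k mg d = (0.16)(0.228)(9.81)(1.03) = 0.3686 J
Energy reaching the spring: E = 10.915 − 0.3686 = 10.546 J
At max compression ½kx² = E ⇒ x = √(2E/k) = √(2 × 10.546/2860) = 0.08588 m

x = 0.0859 m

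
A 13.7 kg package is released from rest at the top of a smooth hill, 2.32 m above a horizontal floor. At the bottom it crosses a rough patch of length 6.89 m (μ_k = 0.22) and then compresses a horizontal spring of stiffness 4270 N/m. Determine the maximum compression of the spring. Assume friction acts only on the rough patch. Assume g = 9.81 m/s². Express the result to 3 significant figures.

Initial energy: E₁ = mgh = (13.7)(9.81)(2.32) = 311.80 J
Friction removes W_f = μ_k mg d = (0.22)(13.7)(9.81)(6.89) = 203.7 J
Energy reaching the spring: E = 311.80 − 203.7 = 108.08 J
At max compression ½kx² = E ⇒ x = √(2E/k) = √(2 × 108.08/4270) = 0.2250 m

x = 0.225 m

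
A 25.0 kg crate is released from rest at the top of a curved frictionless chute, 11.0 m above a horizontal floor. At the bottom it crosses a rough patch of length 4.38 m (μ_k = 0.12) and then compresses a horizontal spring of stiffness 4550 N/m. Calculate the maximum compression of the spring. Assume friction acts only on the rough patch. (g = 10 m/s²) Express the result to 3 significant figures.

x = 1.07 m

Initial energy: E₁ = mgh = (25.0)(10)(11.0) = 2750.0 J
Friction removes W_f = μ_k mg d = (0.12)(25.0)(10)(4.38) = 131.4 J
Energy reaching the spring: E = 2750.0 − 131.4 = 2618.6 J
At max compression ½kx² = E ⇒ x = √(2E/k) = √(2 × 2618.6/4550) = 1.073 m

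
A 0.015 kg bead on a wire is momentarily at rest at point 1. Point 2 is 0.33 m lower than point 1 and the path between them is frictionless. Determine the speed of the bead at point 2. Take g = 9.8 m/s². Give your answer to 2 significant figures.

v = 2.5 m/s

Mechanical energy is conserved (no friction): mgh = ½mv²
The mass cancels from both sides.
v = √(2gh) = √(2 × 9.8 × 0.33) = √6.4680 = 2.543 m/s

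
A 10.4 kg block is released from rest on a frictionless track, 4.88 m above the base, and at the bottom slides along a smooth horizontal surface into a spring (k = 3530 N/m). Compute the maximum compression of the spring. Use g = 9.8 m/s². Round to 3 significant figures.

x = 0.531 m

Energy conservation (no friction) from release to max compression: mgh = ½kx²
x = √(2mgh/k) = √(2 × 10.4 × 9.8 × 4.88 / 3530) = 0.5308 m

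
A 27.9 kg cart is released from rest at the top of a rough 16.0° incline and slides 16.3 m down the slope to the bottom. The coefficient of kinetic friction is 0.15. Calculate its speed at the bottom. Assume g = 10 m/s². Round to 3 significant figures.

Taking the bottom as reference, mgh = ½mv² + μ_k N L with h = L sinθ, N = mg cosθ:
mgh = mgL sinθ = (27.9)(10)(16.3)sin16.0° = 1253.5 J
W_f = μ_k mg cosθ · L = (0.15)(27.9)(10)cos16.0°·16.3 = 655.7 J
½mv² = 1253.5 − 655.7 = 597.79 J
v = √(2 × 597.79/27.9) = 6.546 m/s

v = 6.55 m/s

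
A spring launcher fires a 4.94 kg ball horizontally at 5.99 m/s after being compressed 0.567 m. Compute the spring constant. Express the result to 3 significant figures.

k = 551 N/m

½kx² = ½mv²
k = mv²/x² = (4.94)(5.99)²/(0.567)² = 551.3 N/m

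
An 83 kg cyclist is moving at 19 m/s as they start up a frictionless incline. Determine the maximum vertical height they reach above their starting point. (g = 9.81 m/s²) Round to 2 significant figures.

By energy conservation, ½mv² = mgh
h = v²/(2g) = 19²/(2 × 9.81) = 18.40 m

h = 18 m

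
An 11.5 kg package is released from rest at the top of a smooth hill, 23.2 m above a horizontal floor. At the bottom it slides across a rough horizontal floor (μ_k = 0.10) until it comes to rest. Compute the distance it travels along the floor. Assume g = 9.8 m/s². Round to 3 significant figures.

Applying the work–energy principle:
At rest all PE has been dissipated by friction: mgh = μ_k m g d
d = h/μ_k = 23.2/0.10 = 232.0 m

d = 232 m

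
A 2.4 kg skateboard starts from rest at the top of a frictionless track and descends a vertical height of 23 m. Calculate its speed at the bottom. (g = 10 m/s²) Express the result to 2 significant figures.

v = 21 m/s

Mechanical energy is conserved (no friction): mgh = ½mv²
The mass cancels from both sides.
v = √(2gh) = √(2 × 10 × 23) = √460.00 = 21.45 m/s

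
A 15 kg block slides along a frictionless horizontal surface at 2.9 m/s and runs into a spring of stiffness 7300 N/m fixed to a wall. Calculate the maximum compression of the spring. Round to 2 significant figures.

At max compression the block is momentarily at rest: ½mv² = ½kx²
x = v√(m/k) = 2.9 × √(15/7300) = 0.1315 m

x = 0.13 m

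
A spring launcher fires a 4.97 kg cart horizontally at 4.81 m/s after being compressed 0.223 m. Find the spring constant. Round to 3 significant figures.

½kx² = ½mv²
k = mv²/x² = (4.97)(4.81)²/(0.223)² = 2312 N/m

k = 2310 N/m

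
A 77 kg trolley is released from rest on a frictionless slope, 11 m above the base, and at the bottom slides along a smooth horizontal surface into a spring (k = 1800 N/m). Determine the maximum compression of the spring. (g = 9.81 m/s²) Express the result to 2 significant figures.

At max compression the trolley is momentarily at rest: mgh = ½kx²
x = √(2mgh/k) = √(2 × 77 × 9.81 × 11 / 1800) = 3.038 m

x = 3.0 m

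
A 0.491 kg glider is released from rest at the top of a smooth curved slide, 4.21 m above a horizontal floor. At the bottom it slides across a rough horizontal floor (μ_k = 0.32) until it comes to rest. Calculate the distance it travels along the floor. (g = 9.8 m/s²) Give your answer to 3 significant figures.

d = 13.2 m

Energy bookkeeping (friction removes W_f = μ_k N d):
At rest all PE has been dissipated by friction: mgh = μ_k m g d
d = h/μ_k = 4.21/0.32 = 13.16 m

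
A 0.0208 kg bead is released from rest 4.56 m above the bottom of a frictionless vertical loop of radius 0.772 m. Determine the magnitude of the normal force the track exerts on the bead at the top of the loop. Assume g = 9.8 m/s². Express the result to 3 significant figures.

N = 1.39 N

Energy from release to top (height 2r): mgh = ½mv_top² + mg(2r)
v_top² = 2g(h − 2r) = 2(9.8)(4.56 − 1.544) = 59.114 m²/s²
At the top, both N and weight point toward the centre: N + mg = mv_top²/r
N = m(v_top²/r − g) = 0.0208(59.114/0.772 − 9.8) = 1.389 N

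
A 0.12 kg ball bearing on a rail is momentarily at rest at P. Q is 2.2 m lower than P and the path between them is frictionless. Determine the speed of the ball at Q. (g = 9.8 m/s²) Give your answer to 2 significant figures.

v = 6.6 m/s

Mechanical energy is conserved (no friction): mgh = ½mv²
v = √(2gh) = √(2 × 9.8 × 2.2) = √43.120 = 6.567 m/s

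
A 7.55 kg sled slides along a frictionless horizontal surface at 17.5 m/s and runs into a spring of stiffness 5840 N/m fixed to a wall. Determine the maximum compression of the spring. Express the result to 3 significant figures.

At max compression the sled is momentarily at rest: ½mv² = ½kx²
x = v√(m/k) = 17.5 × √(7.55/5840) = 0.6292 m

x = 0.629 m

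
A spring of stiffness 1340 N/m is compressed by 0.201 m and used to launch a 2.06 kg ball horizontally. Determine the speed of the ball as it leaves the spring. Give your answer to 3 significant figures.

Spring PE converts entirely to kinetic energy: ½kx² = ½mv²
v = x√(k/m) = 0.201 × √(1340/2.06) = 5.126 m/s

v = 5.13 m/s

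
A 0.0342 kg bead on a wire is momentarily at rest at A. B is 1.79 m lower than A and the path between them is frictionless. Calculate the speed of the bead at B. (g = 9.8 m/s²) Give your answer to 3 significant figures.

By conservation of mechanical energy, mgh = ½mv²
The mass cancels from both sides.
v = √(2gh) = √(2 × 9.8 × 1.79) = √35.084 = 5.923 m/s

v = 5.92 m/s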